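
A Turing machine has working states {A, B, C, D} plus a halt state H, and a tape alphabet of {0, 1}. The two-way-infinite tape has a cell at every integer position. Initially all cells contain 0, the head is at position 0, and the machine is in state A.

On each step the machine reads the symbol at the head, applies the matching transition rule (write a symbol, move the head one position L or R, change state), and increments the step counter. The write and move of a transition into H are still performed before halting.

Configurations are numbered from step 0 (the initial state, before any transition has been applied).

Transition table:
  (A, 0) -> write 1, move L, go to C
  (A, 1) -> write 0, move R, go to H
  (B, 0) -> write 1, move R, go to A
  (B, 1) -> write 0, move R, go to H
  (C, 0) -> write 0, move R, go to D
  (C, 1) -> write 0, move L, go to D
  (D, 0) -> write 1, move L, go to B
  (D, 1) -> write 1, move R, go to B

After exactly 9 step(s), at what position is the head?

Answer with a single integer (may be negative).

Answer: 3

Derivation:
Step 1: in state A at pos 0, read 0 -> (A,0)->write 1,move L,goto C. Now: state=C, head=-1, tape[-2..1]=0010 (head:  ^)
Step 2: in state C at pos -1, read 0 -> (C,0)->write 0,move R,goto D. Now: state=D, head=0, tape[-2..1]=0010 (head:   ^)
Step 3: in state D at pos 0, read 1 -> (D,1)->write 1,move R,goto B. Now: state=B, head=1, tape[-2..2]=00100 (head:    ^)
Step 4: in state B at pos 1, read 0 -> (B,0)->write 1,move R,goto A. Now: state=A, head=2, tape[-2..3]=001100 (head:     ^)
Step 5: in state A at pos 2, read 0 -> (A,0)->write 1,move L,goto C. Now: state=C, head=1, tape[-2..3]=001110 (head:    ^)
Step 6: in state C at pos 1, read 1 -> (C,1)->write 0,move L,goto D. Now: state=D, head=0, tape[-2..3]=001010 (head:   ^)
Step 7: in state D at pos 0, read 1 -> (D,1)->write 1,move R,goto B. Now: state=B, head=1, tape[-2..3]=001010 (head:    ^)
Step 8: in state B at pos 1, read 0 -> (B,0)->write 1,move R,goto A. Now: state=A, head=2, tape[-2..3]=001110 (head:     ^)
Step 9: in state A at pos 2, read 1 -> (A,1)->write 0,move R,goto H. Now: state=H, head=3, tape[-2..4]=0011000 (head:      ^)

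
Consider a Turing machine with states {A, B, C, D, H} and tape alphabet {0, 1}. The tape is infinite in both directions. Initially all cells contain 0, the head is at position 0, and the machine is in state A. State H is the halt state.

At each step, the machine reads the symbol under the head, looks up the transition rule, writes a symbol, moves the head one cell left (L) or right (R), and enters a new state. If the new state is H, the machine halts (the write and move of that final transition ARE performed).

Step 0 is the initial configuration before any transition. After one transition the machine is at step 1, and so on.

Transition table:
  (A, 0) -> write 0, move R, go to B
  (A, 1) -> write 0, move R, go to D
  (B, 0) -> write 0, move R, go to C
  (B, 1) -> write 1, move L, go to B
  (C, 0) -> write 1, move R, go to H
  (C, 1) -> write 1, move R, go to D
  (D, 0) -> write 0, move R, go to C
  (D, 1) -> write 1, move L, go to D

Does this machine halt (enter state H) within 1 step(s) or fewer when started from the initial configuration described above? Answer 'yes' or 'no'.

Answer: no

Derivation:
Step 1: in state A at pos 0, read 0 -> (A,0)->write 0,move R,goto B. Now: state=B, head=1, tape[-1..2]=0000 (head:   ^)
After 1 step(s): state = B (not H) -> not halted within 1 -> no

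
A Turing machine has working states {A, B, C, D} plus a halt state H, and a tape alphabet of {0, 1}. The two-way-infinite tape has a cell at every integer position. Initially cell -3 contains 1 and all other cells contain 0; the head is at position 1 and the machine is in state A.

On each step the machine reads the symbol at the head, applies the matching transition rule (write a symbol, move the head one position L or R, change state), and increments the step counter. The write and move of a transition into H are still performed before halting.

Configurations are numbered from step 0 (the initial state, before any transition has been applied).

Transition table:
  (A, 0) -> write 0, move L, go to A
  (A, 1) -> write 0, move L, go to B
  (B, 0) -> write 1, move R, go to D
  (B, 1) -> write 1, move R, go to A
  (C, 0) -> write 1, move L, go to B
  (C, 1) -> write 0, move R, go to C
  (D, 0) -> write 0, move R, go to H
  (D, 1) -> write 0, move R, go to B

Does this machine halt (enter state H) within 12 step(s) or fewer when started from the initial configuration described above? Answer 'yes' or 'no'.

Answer: yes

Derivation:
Step 1: in state A at pos 1, read 0 -> (A,0)->write 0,move L,goto A. Now: state=A, head=0, tape[-4..2]=0100000 (head:     ^)
Step 2: in state A at pos 0, read 0 -> (A,0)->write 0,move L,goto A. Now: state=A, head=-1, tape[-4..2]=0100000 (head:    ^)
Step 3: in state A at pos -1, read 0 -> (A,0)->write 0,move L,goto A. Now: state=A, head=-2, tape[-4..2]=0100000 (head:   ^)
Step 4: in state A at pos -2, read 0 -> (A,0)->write 0,move L,goto A. Now: state=A, head=-3, tape[-4..2]=0100000 (head:  ^)
Step 5: in state A at pos -3, read 1 -> (A,1)->write 0,move L,goto B. Now: state=B, head=-4, tape[-5..2]=00000000 (head:  ^)
Step 6: in state B at pos -4, read 0 -> (B,0)->write 1,move R,goto D. Now: state=D, head=-3, tape[-5..2]=01000000 (head:   ^)
Step 7: in state D at pos -3, read 0 -> (D,0)->write 0,move R,goto H. Now: state=H, head=-2, tape[-5..2]=01000000 (head:    ^)
State H reached at step 7; 7 <= 12 -> yes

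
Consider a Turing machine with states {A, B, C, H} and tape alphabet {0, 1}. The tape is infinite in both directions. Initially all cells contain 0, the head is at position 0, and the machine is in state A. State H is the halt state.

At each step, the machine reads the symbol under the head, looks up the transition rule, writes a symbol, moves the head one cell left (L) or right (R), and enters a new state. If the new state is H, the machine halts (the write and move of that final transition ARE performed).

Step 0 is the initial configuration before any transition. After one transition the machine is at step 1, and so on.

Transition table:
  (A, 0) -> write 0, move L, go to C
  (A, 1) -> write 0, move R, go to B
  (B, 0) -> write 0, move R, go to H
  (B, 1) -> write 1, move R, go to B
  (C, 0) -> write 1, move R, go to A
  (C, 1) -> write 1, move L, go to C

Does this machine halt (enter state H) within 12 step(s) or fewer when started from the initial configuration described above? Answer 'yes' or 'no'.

Step 1: in state A at pos 0, read 0 -> (A,0)->write 0,move L,goto C. Now: state=C, head=-1, tape[-2..1]=0000 (head:  ^)
Step 2: in state C at pos -1, read 0 -> (C,0)->write 1,move R,goto A. Now: state=A, head=0, tape[-2..1]=0100 (head:   ^)
Step 3: in state A at pos 0, read 0 -> (A,0)->write 0,move L,goto C. Now: state=C, head=-1, tape[-2..1]=0100 (head:  ^)
Step 4: in state C at pos -1, read 1 -> (C,1)->write 1,move L,goto C. Now: state=C, head=-2, tape[-3..1]=00100 (head:  ^)
Step 5: in state C at pos -2, read 0 -> (C,0)->write 1,move R,goto A. Now: state=A, head=-1, tape[-3..1]=01100 (head:   ^)
Step 6: in state A at pos -1, read 1 -> (A,1)->write 0,move R,goto B. Now: state=B, head=0, tape[-3..1]=01000 (head:    ^)
Step 7: in state B at pos 0, read 0 -> (B,0)->write 0,move R,goto H. Now: state=H, head=1, tape[-3..2]=010000 (head:     ^)
State H reached at step 7; 7 <= 12 -> yes

Answer: yes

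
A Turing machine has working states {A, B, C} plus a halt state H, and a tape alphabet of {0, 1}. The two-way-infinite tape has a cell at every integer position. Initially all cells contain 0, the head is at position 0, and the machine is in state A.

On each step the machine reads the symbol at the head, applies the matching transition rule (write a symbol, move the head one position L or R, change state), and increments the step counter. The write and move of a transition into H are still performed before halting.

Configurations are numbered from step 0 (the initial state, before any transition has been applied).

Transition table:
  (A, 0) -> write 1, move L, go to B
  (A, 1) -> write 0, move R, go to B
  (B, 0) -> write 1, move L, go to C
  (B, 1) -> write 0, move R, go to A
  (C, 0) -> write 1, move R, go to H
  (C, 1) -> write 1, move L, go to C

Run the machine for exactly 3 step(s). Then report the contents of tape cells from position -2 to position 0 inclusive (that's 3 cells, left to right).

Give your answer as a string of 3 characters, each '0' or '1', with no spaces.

Step 1: in state A at pos 0, read 0 -> (A,0)->write 1,move L,goto B. Now: state=B, head=-1, tape[-2..1]=0010 (head:  ^)
Step 2: in state B at pos -1, read 0 -> (B,0)->write 1,move L,goto C. Now: state=C, head=-2, tape[-3..1]=00110 (head:  ^)
Step 3: in state C at pos -2, read 0 -> (C,0)->write 1,move R,goto H. Now: state=H, head=-1, tape[-3..1]=01110 (head:   ^)

Answer: 111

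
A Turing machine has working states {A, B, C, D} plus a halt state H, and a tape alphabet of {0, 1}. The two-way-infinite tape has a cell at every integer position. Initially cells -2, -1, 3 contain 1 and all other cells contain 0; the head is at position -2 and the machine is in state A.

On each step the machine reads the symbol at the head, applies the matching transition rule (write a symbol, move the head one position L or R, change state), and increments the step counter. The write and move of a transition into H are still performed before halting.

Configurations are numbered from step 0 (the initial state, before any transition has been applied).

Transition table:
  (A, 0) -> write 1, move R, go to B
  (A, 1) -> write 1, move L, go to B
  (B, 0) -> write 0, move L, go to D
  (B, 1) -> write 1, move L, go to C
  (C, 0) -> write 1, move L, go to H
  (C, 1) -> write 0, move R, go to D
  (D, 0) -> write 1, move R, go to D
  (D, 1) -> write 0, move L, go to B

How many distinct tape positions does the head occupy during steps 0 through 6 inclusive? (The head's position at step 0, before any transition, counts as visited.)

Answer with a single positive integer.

Step 1: in state A at pos -2, read 1 -> (A,1)->write 1,move L,goto B. Now: state=B, head=-3, tape[-4..4]=001100010 (head:  ^)
Step 2: in state B at pos -3, read 0 -> (B,0)->write 0,move L,goto D. Now: state=D, head=-4, tape[-5..4]=0001100010 (head:  ^)
Step 3: in state D at pos -4, read 0 -> (D,0)->write 1,move R,goto D. Now: state=D, head=-3, tape[-5..4]=0101100010 (head:   ^)
Step 4: in state D at pos -3, read 0 -> (D,0)->write 1,move R,goto D. Now: state=D, head=-2, tape[-5..4]=0111100010 (head:    ^)
Step 5: in state D at pos -2, read 1 -> (D,1)->write 0,move L,goto B. Now: state=B, head=-3, tape[-5..4]=0110100010 (head:   ^)
Step 6: in state B at pos -3, read 1 -> (B,1)->write 1,move L,goto C. Now: state=C, head=-4, tape[-5..4]=0110100010 (head:  ^)
Head positions at steps 0..6: starting at -2, distinct positions visited = {-4, -3, -2} -> 3 position(s)

Answer: 3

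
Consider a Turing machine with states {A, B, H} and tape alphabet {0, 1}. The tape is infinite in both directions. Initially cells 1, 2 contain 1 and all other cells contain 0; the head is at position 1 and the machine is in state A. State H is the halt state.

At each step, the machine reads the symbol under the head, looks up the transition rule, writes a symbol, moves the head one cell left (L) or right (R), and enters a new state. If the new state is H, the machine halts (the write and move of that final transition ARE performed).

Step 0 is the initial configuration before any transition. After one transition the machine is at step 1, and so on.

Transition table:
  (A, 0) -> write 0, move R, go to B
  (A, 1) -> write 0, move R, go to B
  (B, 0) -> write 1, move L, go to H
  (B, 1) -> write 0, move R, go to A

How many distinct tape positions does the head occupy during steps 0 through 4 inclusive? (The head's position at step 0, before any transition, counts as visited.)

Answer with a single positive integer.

Answer: 4

Derivation:
Step 1: in state A at pos 1, read 1 -> (A,1)->write 0,move R,goto B. Now: state=B, head=2, tape[0..3]=0010 (head:   ^)
Step 2: in state B at pos 2, read 1 -> (B,1)->write 0,move R,goto A. Now: state=A, head=3, tape[0..4]=00000 (head:    ^)
Step 3: in state A at pos 3, read 0 -> (A,0)->write 0,move R,goto B. Now: state=B, head=4, tape[0..5]=000000 (head:     ^)
Step 4: in state B at pos 4, read 0 -> (B,0)->write 1,move L,goto H. Now: state=H, head=3, tape[0..5]=000010 (head:    ^)
Head positions at steps 0..4: starting at 1, distinct positions visited = {1, 2, 3, 4} -> 4 position(s)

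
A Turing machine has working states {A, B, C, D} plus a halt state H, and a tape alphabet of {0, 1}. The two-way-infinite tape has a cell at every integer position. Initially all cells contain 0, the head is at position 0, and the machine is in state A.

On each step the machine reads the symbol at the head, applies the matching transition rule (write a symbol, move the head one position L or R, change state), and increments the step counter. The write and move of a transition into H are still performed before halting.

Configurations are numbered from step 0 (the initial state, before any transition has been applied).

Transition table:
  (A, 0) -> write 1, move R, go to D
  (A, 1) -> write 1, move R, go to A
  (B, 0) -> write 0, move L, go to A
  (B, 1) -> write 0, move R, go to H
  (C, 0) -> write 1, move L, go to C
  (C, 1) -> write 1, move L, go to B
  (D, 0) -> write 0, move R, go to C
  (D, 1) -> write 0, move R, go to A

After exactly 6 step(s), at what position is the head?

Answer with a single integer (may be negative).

Answer: -2

Derivation:
Step 1: in state A at pos 0, read 0 -> (A,0)->write 1,move R,goto D. Now: state=D, head=1, tape[-1..2]=0100 (head:   ^)
Step 2: in state D at pos 1, read 0 -> (D,0)->write 0,move R,goto C. Now: state=C, head=2, tape[-1..3]=01000 (head:    ^)
Step 3: in state C at pos 2, read 0 -> (C,0)->write 1,move L,goto C. Now: state=C, head=1, tape[-1..3]=01010 (head:   ^)
Step 4: in state C at pos 1, read 0 -> (C,0)->write 1,move L,goto C. Now: state=C, head=0, tape[-1..3]=01110 (head:  ^)
Step 5: in state C at pos 0, read 1 -> (C,1)->write 1,move L,goto B. Now: state=B, head=-1, tape[-2..3]=001110 (head:  ^)
Step 6: in state B at pos -1, read 0 -> (B,0)->write 0,move L,goto A. Now: state=A, head=-2, tape[-3..3]=0001110 (head:  ^)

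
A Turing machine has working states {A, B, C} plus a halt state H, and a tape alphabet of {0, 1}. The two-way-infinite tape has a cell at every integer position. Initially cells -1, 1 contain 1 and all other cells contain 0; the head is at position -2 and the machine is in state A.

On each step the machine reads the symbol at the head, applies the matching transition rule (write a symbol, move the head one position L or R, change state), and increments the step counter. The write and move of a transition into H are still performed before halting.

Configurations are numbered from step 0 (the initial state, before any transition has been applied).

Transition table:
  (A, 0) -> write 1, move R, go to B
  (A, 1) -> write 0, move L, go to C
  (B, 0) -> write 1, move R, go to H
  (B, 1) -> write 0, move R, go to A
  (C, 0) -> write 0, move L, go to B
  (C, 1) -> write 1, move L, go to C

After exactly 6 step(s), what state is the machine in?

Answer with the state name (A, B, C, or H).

Step 1: in state A at pos -2, read 0 -> (A,0)->write 1,move R,goto B. Now: state=B, head=-1, tape[-3..2]=011010 (head:   ^)
Step 2: in state B at pos -1, read 1 -> (B,1)->write 0,move R,goto A. Now: state=A, head=0, tape[-3..2]=010010 (head:    ^)
Step 3: in state A at pos 0, read 0 -> (A,0)->write 1,move R,goto B. Now: state=B, head=1, tape[-3..2]=010110 (head:     ^)
Step 4: in state B at pos 1, read 1 -> (B,1)->write 0,move R,goto A. Now: state=A, head=2, tape[-3..3]=0101000 (head:      ^)
Step 5: in state A at pos 2, read 0 -> (A,0)->write 1,move R,goto B. Now: state=B, head=3, tape[-3..4]=01010100 (head:       ^)
Step 6: in state B at pos 3, read 0 -> (B,0)->write 1,move R,goto H. Now: state=H, head=4, tape[-3..5]=010101100 (head:        ^)

Answer: H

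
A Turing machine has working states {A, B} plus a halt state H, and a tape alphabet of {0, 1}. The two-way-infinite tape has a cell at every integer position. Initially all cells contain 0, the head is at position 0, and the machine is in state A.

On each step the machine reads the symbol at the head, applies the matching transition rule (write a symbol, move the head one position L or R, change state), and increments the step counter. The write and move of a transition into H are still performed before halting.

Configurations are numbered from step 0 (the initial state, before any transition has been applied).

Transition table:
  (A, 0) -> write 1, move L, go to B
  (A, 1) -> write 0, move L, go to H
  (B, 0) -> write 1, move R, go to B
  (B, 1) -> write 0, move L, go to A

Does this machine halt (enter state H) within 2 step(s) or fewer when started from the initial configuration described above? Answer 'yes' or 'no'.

Answer: no

Derivation:
Step 1: in state A at pos 0, read 0 -> (A,0)->write 1,move L,goto B. Now: state=B, head=-1, tape[-2..1]=0010 (head:  ^)
Step 2: in state B at pos -1, read 0 -> (B,0)->write 1,move R,goto B. Now: state=B, head=0, tape[-2..1]=0110 (head:   ^)
After 2 step(s): state = B (not H) -> not halted within 2 -> no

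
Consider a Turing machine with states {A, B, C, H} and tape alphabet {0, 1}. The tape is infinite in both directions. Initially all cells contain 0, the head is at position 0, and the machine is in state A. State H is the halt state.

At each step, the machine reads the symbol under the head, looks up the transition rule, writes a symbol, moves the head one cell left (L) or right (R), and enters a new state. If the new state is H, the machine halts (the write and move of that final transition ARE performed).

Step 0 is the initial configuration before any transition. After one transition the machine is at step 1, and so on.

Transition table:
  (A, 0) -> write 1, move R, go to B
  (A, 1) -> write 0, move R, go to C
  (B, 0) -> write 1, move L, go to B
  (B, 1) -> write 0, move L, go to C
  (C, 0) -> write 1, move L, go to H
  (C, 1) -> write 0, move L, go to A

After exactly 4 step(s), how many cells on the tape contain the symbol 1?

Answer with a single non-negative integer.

Answer: 2

Derivation:
Step 1: in state A at pos 0, read 0 -> (A,0)->write 1,move R,goto B. Now: state=B, head=1, tape[-1..2]=0100 (head:   ^)
Step 2: in state B at pos 1, read 0 -> (B,0)->write 1,move L,goto B. Now: state=B, head=0, tape[-1..2]=0110 (head:  ^)
Step 3: in state B at pos 0, read 1 -> (B,1)->write 0,move L,goto C. Now: state=C, head=-1, tape[-2..2]=00010 (head:  ^)
Step 4: in state C at pos -1, read 0 -> (C,0)->write 1,move L,goto H. Now: state=H, head=-2, tape[-3..2]=001010 (head:  ^)
Cells containing 1 after step 4: {-1, 1} -> 2 cell(s)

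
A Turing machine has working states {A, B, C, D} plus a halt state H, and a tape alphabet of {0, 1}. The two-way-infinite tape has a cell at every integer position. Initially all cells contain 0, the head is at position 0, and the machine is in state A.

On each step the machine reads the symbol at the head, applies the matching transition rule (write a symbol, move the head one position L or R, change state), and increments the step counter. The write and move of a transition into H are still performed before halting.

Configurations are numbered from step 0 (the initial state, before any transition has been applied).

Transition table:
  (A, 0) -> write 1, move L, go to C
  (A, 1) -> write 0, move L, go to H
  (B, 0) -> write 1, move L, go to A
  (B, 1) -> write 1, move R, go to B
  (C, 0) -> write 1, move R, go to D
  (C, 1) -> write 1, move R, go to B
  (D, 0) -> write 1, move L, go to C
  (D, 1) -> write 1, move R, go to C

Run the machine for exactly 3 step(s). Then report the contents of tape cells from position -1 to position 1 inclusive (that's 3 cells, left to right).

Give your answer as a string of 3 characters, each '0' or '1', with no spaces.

Step 1: in state A at pos 0, read 0 -> (A,0)->write 1,move L,goto C. Now: state=C, head=-1, tape[-2..1]=0010 (head:  ^)
Step 2: in state C at pos -1, read 0 -> (C,0)->write 1,move R,goto D. Now: state=D, head=0, tape[-2..1]=0110 (head:   ^)
Step 3: in state D at pos 0, read 1 -> (D,1)->write 1,move R,goto C. Now: state=C, head=1, tape[-2..2]=01100 (head:    ^)

Answer: 110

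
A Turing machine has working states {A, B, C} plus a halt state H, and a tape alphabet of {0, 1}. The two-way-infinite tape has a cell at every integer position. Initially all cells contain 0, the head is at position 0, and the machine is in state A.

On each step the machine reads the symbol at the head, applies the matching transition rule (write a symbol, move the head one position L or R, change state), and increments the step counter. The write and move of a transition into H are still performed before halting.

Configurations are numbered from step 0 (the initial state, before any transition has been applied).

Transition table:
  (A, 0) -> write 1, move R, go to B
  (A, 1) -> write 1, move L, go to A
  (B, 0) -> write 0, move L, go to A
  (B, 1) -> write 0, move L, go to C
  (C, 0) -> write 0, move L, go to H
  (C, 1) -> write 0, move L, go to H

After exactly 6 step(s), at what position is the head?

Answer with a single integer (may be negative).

Answer: -2

Derivation:
Step 1: in state A at pos 0, read 0 -> (A,0)->write 1,move R,goto B. Now: state=B, head=1, tape[-1..2]=0100 (head:   ^)
Step 2: in state B at pos 1, read 0 -> (B,0)->write 0,move L,goto A. Now: state=A, head=0, tape[-1..2]=0100 (head:  ^)
Step 3: in state A at pos 0, read 1 -> (A,1)->write 1,move L,goto A. Now: state=A, head=-1, tape[-2..2]=00100 (head:  ^)
Step 4: in state A at pos -1, read 0 -> (A,0)->write 1,move R,goto B. Now: state=B, head=0, tape[-2..2]=01100 (head:   ^)
Step 5: in state B at pos 0, read 1 -> (B,1)->write 0,move L,goto C. Now: state=C, head=-1, tape[-2..2]=01000 (head:  ^)
Step 6: in state C at pos -1, read 1 -> (C,1)->write 0,move L,goto H. Now: state=H, head=-2, tape[-3..2]=000000 (head:  ^)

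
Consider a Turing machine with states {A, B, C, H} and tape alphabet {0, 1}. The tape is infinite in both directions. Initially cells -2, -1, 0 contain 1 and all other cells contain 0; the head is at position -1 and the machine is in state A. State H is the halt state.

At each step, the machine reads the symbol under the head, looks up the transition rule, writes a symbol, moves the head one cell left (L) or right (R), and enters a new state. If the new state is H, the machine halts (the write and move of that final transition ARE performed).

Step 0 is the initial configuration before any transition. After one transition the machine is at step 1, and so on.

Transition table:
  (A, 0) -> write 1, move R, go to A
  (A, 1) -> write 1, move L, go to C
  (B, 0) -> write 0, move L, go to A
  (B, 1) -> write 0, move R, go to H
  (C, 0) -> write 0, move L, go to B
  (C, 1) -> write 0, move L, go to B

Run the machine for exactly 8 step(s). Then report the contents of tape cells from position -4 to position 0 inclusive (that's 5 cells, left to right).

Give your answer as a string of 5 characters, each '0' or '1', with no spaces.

Answer: 11011

Derivation:
Step 1: in state A at pos -1, read 1 -> (A,1)->write 1,move L,goto C. Now: state=C, head=-2, tape[-3..1]=01110 (head:  ^)
Step 2: in state C at pos -2, read 1 -> (C,1)->write 0,move L,goto B. Now: state=B, head=-3, tape[-4..1]=000110 (head:  ^)
Step 3: in state B at pos -3, read 0 -> (B,0)->write 0,move L,goto A. Now: state=A, head=-4, tape[-5..1]=0000110 (head:  ^)
Step 4: in state A at pos -4, read 0 -> (A,0)->write 1,move R,goto A. Now: state=A, head=-3, tape[-5..1]=0100110 (head:   ^)
Step 5: in state A at pos -3, read 0 -> (A,0)->write 1,move R,goto A. Now: state=A, head=-2, tape[-5..1]=0110110 (head:    ^)
Step 6: in state A at pos -2, read 0 -> (A,0)->write 1,move R,goto A. Now: state=A, head=-1, tape[-5..1]=0111110 (head:     ^)
Step 7: in state A at pos -1, read 1 -> (A,1)->write 1,move L,goto C. Now: state=C, head=-2, tape[-5..1]=0111110 (head:    ^)
Step 8: in state C at pos -2, read 1 -> (C,1)->write 0,move L,goto B. Now: state=B, head=-3, tape[-5..1]=0110110 (head:   ^)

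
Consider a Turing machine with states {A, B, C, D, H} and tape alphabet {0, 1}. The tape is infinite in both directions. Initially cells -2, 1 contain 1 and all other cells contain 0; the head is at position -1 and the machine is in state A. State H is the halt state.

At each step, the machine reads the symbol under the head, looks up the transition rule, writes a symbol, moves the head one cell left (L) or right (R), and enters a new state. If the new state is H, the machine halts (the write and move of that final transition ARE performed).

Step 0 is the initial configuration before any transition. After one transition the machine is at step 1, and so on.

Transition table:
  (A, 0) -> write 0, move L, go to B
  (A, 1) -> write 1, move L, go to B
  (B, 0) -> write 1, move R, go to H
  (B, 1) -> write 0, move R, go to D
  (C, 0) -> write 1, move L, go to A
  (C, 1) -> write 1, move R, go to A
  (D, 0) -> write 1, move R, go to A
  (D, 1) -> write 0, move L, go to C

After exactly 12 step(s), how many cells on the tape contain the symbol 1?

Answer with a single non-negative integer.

Answer: 2

Derivation:
Step 1: in state A at pos -1, read 0 -> (A,0)->write 0,move L,goto B. Now: state=B, head=-2, tape[-3..2]=010010 (head:  ^)
Step 2: in state B at pos -2, read 1 -> (B,1)->write 0,move R,goto D. Now: state=D, head=-1, tape[-3..2]=000010 (head:   ^)
Step 3: in state D at pos -1, read 0 -> (D,0)->write 1,move R,goto A. Now: state=A, head=0, tape[-3..2]=001010 (head:    ^)
Step 4: in state A at pos 0, read 0 -> (A,0)->write 0,move L,goto B. Now: state=B, head=-1, tape[-3..2]=001010 (head:   ^)
Step 5: in state B at pos -1, read 1 -> (B,1)->write 0,move R,goto D. Now: state=D, head=0, tape[-3..2]=000010 (head:    ^)
Step 6: in state D at pos 0, read 0 -> (D,0)->write 1,move R,goto A. Now: state=A, head=1, tape[-3..2]=000110 (head:     ^)
Step 7: in state A at pos 1, read 1 -> (A,1)->write 1,move L,goto B. Now: state=B, head=0, tape[-3..2]=000110 (head:    ^)
Step 8: in state B at pos 0, read 1 -> (B,1)->write 0,move R,goto D. Now: state=D, head=1, tape[-3..2]=000010 (head:     ^)
Step 9: in state D at pos 1, read 1 -> (D,1)->write 0,move L,goto C. Now: state=C, head=0, tape[-3..2]=000000 (head:    ^)
Step 10: in state C at pos 0, read 0 -> (C,0)->write 1,move L,goto A. Now: state=A, head=-1, tape[-3..2]=000100 (head:   ^)
Step 11: in state A at pos -1, read 0 -> (A,0)->write 0,move L,goto B. Now: state=B, head=-2, tape[-3..2]=000100 (head:  ^)
Step 12: in state B at pos -2, read 0 -> (B,0)->write 1,move R,goto H. Now: state=H, head=-1, tape[-3..2]=010100 (head:   ^)
Cells containing 1 after step 12: {-2, 0} -> 2 cell(s)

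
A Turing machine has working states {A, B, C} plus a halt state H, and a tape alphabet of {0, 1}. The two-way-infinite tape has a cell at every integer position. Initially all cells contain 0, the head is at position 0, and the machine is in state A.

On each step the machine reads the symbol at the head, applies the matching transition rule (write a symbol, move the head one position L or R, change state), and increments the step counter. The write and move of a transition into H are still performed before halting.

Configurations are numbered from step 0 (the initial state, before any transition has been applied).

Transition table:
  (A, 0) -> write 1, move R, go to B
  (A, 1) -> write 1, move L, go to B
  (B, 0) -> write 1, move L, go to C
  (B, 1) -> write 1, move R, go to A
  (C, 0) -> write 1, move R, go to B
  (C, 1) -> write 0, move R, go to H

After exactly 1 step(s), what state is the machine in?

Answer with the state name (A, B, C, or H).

Step 1: in state A at pos 0, read 0 -> (A,0)->write 1,move R,goto B. Now: state=B, head=1, tape[-1..2]=0100 (head:   ^)

Answer: B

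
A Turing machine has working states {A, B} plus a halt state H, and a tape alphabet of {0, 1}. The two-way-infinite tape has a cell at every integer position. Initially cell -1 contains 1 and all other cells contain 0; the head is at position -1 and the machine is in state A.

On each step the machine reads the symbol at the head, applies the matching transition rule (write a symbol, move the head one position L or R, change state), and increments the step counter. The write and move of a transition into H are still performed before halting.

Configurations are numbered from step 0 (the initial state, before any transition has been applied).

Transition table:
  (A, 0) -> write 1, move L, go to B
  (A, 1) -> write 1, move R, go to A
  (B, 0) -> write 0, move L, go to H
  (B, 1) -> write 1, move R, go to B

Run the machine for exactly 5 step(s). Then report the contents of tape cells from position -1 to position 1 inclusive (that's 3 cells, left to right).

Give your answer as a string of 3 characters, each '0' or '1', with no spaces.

Answer: 110

Derivation:
Step 1: in state A at pos -1, read 1 -> (A,1)->write 1,move R,goto A. Now: state=A, head=0, tape[-2..1]=0100 (head:   ^)
Step 2: in state A at pos 0, read 0 -> (A,0)->write 1,move L,goto B. Now: state=B, head=-1, tape[-2..1]=0110 (head:  ^)
Step 3: in state B at pos -1, read 1 -> (B,1)->write 1,move R,goto B. Now: state=B, head=0, tape[-2..1]=0110 (head:   ^)
Step 4: in state B at pos 0, read 1 -> (B,1)->write 1,move R,goto B. Now: state=B, head=1, tape[-2..2]=01100 (head:    ^)
Step 5: in state B at pos 1, read 0 -> (B,0)->write 0,move L,goto H. Now: state=H, head=0, tape[-2..2]=01100 (head:   ^)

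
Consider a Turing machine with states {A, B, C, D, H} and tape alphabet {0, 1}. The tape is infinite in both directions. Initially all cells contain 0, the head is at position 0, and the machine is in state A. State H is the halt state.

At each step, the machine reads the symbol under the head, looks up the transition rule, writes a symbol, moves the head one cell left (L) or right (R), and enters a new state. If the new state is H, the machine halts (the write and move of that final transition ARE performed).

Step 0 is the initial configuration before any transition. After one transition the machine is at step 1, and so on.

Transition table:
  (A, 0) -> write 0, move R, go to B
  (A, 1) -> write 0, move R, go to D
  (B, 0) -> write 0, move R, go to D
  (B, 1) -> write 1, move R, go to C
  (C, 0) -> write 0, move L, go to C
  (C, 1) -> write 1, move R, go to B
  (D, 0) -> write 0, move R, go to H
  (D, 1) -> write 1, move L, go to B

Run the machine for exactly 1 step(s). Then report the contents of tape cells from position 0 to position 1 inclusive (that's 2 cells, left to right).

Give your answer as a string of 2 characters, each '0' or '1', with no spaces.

Answer: 00

Derivation:
Step 1: in state A at pos 0, read 0 -> (A,0)->write 0,move R,goto B. Now: state=B, head=1, tape[-1..2]=0000 (head:   ^)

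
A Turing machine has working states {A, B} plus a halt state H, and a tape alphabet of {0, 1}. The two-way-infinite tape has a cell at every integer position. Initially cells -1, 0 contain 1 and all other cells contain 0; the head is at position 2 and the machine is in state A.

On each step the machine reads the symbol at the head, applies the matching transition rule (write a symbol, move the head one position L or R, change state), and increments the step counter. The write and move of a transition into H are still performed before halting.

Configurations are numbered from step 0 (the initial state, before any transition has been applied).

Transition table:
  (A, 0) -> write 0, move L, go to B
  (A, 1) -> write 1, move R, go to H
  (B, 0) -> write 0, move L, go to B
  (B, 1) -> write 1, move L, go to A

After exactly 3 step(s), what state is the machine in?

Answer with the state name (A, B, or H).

Step 1: in state A at pos 2, read 0 -> (A,0)->write 0,move L,goto B. Now: state=B, head=1, tape[-2..3]=011000 (head:    ^)
Step 2: in state B at pos 1, read 0 -> (B,0)->write 0,move L,goto B. Now: state=B, head=0, tape[-2..3]=011000 (head:   ^)
Step 3: in state B at pos 0, read 1 -> (B,1)->write 1,move L,goto A. Now: state=A, head=-1, tape[-2..3]=011000 (head:  ^)

Answer: A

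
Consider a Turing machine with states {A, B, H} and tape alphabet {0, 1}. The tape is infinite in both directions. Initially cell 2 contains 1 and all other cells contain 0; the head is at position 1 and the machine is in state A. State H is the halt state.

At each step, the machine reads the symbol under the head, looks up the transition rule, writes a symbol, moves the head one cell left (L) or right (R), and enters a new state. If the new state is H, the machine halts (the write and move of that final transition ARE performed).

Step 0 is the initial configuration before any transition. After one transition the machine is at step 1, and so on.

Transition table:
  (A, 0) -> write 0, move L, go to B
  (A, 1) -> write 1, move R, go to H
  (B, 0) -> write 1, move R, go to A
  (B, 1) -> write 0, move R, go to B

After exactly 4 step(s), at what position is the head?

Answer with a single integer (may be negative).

Step 1: in state A at pos 1, read 0 -> (A,0)->write 0,move L,goto B. Now: state=B, head=0, tape[-1..3]=00010 (head:  ^)
Step 2: in state B at pos 0, read 0 -> (B,0)->write 1,move R,goto A. Now: state=A, head=1, tape[-1..3]=01010 (head:   ^)
Step 3: in state A at pos 1, read 0 -> (A,0)->write 0,move L,goto B. Now: state=B, head=0, tape[-1..3]=01010 (head:  ^)
Step 4: in state B at pos 0, read 1 -> (B,1)->write 0,move R,goto B. Now: state=B, head=1, tape[-1..3]=00010 (head:   ^)

Answer: 1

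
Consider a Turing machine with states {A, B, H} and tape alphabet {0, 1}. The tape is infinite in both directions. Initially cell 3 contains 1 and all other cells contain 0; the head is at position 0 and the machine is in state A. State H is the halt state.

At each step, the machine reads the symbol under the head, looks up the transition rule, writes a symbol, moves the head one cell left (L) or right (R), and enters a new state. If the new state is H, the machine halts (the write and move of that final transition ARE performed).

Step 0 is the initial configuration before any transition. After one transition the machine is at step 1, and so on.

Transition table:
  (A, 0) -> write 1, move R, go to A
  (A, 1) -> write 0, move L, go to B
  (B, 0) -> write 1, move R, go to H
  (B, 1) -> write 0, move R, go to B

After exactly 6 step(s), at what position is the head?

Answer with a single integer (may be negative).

Step 1: in state A at pos 0, read 0 -> (A,0)->write 1,move R,goto A. Now: state=A, head=1, tape[-1..4]=010010 (head:   ^)
Step 2: in state A at pos 1, read 0 -> (A,0)->write 1,move R,goto A. Now: state=A, head=2, tape[-1..4]=011010 (head:    ^)
Step 3: in state A at pos 2, read 0 -> (A,0)->write 1,move R,goto A. Now: state=A, head=3, tape[-1..4]=011110 (head:     ^)
Step 4: in state A at pos 3, read 1 -> (A,1)->write 0,move L,goto B. Now: state=B, head=2, tape[-1..4]=011100 (head:    ^)
Step 5: in state B at pos 2, read 1 -> (B,1)->write 0,move R,goto B. Now: state=B, head=3, tape[-1..4]=011000 (head:     ^)
Step 6: in state B at pos 3, read 0 -> (B,0)->write 1,move R,goto H. Now: state=H, head=4, tape[-1..5]=0110100 (head:      ^)

Answer: 4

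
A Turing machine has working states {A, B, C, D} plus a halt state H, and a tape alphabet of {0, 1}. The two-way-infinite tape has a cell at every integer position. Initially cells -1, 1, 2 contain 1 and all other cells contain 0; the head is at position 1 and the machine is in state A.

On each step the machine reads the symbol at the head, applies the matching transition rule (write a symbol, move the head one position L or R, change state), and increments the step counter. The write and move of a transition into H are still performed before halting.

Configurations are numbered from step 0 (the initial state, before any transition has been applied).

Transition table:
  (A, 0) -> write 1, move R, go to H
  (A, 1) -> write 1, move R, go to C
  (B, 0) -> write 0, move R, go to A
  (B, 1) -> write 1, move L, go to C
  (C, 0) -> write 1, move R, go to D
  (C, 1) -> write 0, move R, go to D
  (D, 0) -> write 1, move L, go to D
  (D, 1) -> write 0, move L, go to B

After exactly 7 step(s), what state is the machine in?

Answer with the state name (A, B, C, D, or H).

Answer: H

Derivation:
Step 1: in state A at pos 1, read 1 -> (A,1)->write 1,move R,goto C. Now: state=C, head=2, tape[-2..3]=010110 (head:     ^)
Step 2: in state C at pos 2, read 1 -> (C,1)->write 0,move R,goto D. Now: state=D, head=3, tape[-2..4]=0101000 (head:      ^)
Step 3: in state D at pos 3, read 0 -> (D,0)->write 1,move L,goto D. Now: state=D, head=2, tape[-2..4]=0101010 (head:     ^)
Step 4: in state D at pos 2, read 0 -> (D,0)->write 1,move L,goto D. Now: state=D, head=1, tape[-2..4]=0101110 (head:    ^)
Step 5: in state D at pos 1, read 1 -> (D,1)->write 0,move L,goto B. Now: state=B, head=0, tape[-2..4]=0100110 (head:   ^)
Step 6: in state B at pos 0, read 0 -> (B,0)->write 0,move R,goto A. Now: state=A, head=1, tape[-2..4]=0100110 (head:    ^)
Step 7: in state A at pos 1, read 0 -> (A,0)->write 1,move R,goto H. Now: state=H, head=2, tape[-2..4]=0101110 (head:     ^)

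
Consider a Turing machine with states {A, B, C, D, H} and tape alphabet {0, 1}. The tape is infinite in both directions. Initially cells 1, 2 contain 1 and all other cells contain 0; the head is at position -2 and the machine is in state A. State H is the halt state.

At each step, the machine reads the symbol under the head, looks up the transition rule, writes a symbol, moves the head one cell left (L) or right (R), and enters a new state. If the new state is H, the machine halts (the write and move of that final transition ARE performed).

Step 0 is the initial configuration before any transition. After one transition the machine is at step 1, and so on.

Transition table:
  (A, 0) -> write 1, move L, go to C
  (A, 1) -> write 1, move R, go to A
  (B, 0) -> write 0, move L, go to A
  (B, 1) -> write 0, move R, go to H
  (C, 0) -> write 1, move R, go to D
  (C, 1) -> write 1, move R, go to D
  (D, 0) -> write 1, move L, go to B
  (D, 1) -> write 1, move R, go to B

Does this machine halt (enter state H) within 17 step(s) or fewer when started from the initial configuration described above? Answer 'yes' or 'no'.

Step 1: in state A at pos -2, read 0 -> (A,0)->write 1,move L,goto C. Now: state=C, head=-3, tape[-4..3]=00100110 (head:  ^)
Step 2: in state C at pos -3, read 0 -> (C,0)->write 1,move R,goto D. Now: state=D, head=-2, tape[-4..3]=01100110 (head:   ^)
Step 3: in state D at pos -2, read 1 -> (D,1)->write 1,move R,goto B. Now: state=B, head=-1, tape[-4..3]=01100110 (head:    ^)
Step 4: in state B at pos -1, read 0 -> (B,0)->write 0,move L,goto A. Now: state=A, head=-2, tape[-4..3]=01100110 (head:   ^)
Step 5: in state A at pos -2, read 1 -> (A,1)->write 1,move R,goto A. Now: state=A, head=-1, tape[-4..3]=01100110 (head:    ^)
Step 6: in state A at pos -1, read 0 -> (A,0)->write 1,move L,goto C. Now: state=C, head=-2, tape[-4..3]=01110110 (head:   ^)
Step 7: in state C at pos -2, read 1 -> (C,1)->write 1,move R,goto D. Now: state=D, head=-1, tape[-4..3]=01110110 (head:    ^)
Step 8: in state D at pos -1, read 1 -> (D,1)->write 1,move R,goto B. Now: state=B, head=0, tape[-4..3]=01110110 (head:     ^)
Step 9: in state B at pos 0, read 0 -> (B,0)->write 0,move L,goto A. Now: state=A, head=-1, tape[-4..3]=01110110 (head:    ^)
Step 10: in state A at pos -1, read 1 -> (A,1)->write 1,move R,goto A. Now: state=A, head=0, tape[-4..3]=01110110 (head:     ^)
Step 11: in state A at pos 0, read 0 -> (A,0)->write 1,move L,goto C. Now: state=C, head=-1, tape[-4..3]=01111110 (head:    ^)
Step 12: in state C at pos -1, read 1 -> (C,1)->write 1,move R,goto D. Now: state=D, head=0, tape[-4..3]=01111110 (head:     ^)
Step 13: in state D at pos 0, read 1 -> (D,1)->write 1,move R,goto B. Now: state=B, head=1, tape[-4..3]=01111110 (head:      ^)
Step 14: in state B at pos 1, read 1 -> (B,1)->write 0,move R,goto H. Now: state=H, head=2, tape[-4..3]=01111010 (head:       ^)
State H reached at step 14; 14 <= 17 -> yes

Answer: yes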